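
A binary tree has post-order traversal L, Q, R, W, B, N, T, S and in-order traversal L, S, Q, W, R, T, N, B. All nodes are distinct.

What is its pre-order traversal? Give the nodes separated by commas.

The last element of post-order is the root; it splits in-order into left and right subtrees.
Root S: left subtree has 1 node {L}, right has 6 {Q, W, R, T, N, B}.
  Root T: left subtree has 3 nodes {Q, W, R}, right has 2 {N, B}.
    Root W: left subtree has 1 node {Q}, right has 1 {R}.
    Root N: left subtree has 0 nodes { }, right has 1 {B}.

S, L, T, W, Q, R, N, B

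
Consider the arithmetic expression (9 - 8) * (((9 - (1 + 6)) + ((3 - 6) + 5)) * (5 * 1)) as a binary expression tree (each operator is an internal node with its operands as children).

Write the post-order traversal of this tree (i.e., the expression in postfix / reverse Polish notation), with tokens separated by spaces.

Post-order on an expression tree gives postfix notation: for each operator, emit left operand, right operand, then the operator.

9 8 - 9 1 6 + - 3 6 - 5 + + 5 1 * * *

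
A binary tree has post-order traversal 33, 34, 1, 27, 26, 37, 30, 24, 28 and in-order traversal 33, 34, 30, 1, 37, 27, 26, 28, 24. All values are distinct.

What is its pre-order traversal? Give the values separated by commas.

The last element of post-order is the root; it splits in-order into left and right subtrees.
Root 28: left subtree has 7 nodes {33, 34, 30, 1, 37, 27, 26}, right has 1 {24}.
  Root 30: left subtree has 2 nodes {33, 34}, right has 4 {1, 37, 27, 26}.
    Root 34: left subtree has 1 node {33}, right has 0 { }.
    Root 37: left subtree has 1 node {1}, right has 2 {27, 26}.
      Root 26: left subtree has 1 node {27}, right has 0 { }.

28, 30, 34, 33, 37, 1, 26, 27, 24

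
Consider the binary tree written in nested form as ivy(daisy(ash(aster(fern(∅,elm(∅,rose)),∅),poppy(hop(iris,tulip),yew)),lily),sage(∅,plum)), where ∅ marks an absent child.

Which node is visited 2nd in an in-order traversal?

In-order visits the left subtree, then the node, then the right subtree.
At ivy: go left to daisy.
  At daisy: go left to ash.
    At ash: go left to aster.
      At aster: go left to fern.
        At fern: no left child.
        Visit fern.
        At fern: go right to elm.
          At elm: no left child.
          Visit elm.
          At elm: go right to rose.
            rose is a leaf — visit rose.
      Visit aster.
      At aster: no right child.
    Visit ash.
    At ash: go right to poppy.
      At poppy: go left to hop.
        At hop: go left to iris.
          iris is a leaf — visit iris.
        Visit hop.
        At hop: go right to tulip.
          tulip is a leaf — visit tulip.
      Visit poppy.
      At poppy: go right to yew.
        yew is a leaf — visit yew.
  Visit daisy.
  At daisy: go right to lily.
    lily is a leaf — visit lily.
Visit ivy.
At ivy: go right to sage.
  At sage: no left child.
  Visit sage.
  At sage: go right to plum.
    plum is a leaf — visit plum.
Full in-order sequence: fern, elm, rose, aster, ash, iris, hop, tulip, poppy, yew, daisy, lily, ivy, sage, plum.

elm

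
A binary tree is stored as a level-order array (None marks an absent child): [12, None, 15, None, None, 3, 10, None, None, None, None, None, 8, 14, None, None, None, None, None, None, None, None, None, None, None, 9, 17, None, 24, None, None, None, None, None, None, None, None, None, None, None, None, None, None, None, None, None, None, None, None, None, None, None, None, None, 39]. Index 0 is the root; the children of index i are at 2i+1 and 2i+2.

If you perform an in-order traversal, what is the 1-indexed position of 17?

In-order visits the left subtree, then the node, then the right subtree.
At 12: no left child.
Visit 12.
At 12: go right to 15.
  At 15: go left to 3.
    At 3: no left child.
    Visit 3.
    At 3: go right to 8.
      At 8: go left to 9.
        9 is a leaf — visit 9.
      Visit 8.
      At 8: go right to 17.
        At 17: no left child.
        Visit 17.
        At 17: go right to 39.
          39 is a leaf — visit 39.
  Visit 15.
  At 15: go right to 10.
    At 10: go left to 14.
      At 14: no left child.
      Visit 14.
      At 14: go right to 24.
        24 is a leaf — visit 24.
    Visit 10.
    At 10: no right child.
Full in-order sequence: 12, 3, 9, 8, 17, 39, 15, 14, 24, 10.

5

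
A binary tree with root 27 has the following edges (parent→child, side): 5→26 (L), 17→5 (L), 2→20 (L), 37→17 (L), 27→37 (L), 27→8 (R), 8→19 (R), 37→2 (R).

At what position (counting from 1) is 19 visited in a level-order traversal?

6

Level-order visits nodes level by level from the root, left to right within each level.
Level 0: 27
Level 1: 37, 8
Level 2: 17, 2, 19
Level 3: 5, 20
Level 4: 26
Full level-order sequence: 27, 37, 8, 17, 2, 19, 5, 20, 26.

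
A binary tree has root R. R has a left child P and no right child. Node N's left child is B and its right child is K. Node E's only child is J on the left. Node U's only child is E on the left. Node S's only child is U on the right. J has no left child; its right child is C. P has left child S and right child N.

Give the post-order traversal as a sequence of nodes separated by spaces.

Post-order visits the left subtree, then the right subtree, then the node.
At R: go left to P.
  At P: go left to S.
    At S: no left child.
    At S: go right to U.
      At U: go left to E.
        At E: go left to J.
          At J: no left child.
          At J: go right to C.
            C is a leaf — visit C.
          Visit J.
        At E: no right child.
        Visit E.
      At U: no right child.
      Visit U.
    Visit S.
  At P: go right to N.
    At N: go left to B.
      B is a leaf — visit B.
    At N: go right to K.
      K is a leaf — visit K.
    Visit N.
  Visit P.
At R: no right child.
Visit R.

C J E U S B K N P R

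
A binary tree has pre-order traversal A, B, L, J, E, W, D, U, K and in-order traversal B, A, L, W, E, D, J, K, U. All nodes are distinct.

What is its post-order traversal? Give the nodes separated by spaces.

The first element of pre-order is the root; it splits in-order into left and right subtrees.
Root A: left subtree has 1 node {B}, right has 7 {L, W, E, D, J, K, U}.
  Root L: left subtree has 0 nodes { }, right has 6 {W, E, D, J, K, U}.
    Root J: left subtree has 3 nodes {W, E, D}, right has 2 {K, U}.
      Root E: left subtree has 1 node {W}, right has 1 {D}.
      Root U: left subtree has 1 node {K}, right has 0 { }.

B W D E K U J L A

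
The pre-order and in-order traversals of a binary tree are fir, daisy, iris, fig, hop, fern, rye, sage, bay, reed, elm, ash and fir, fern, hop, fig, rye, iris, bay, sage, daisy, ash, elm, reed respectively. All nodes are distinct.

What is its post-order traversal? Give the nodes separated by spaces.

The first element of pre-order is the root; it splits in-order into left and right subtrees.
Root fir: left subtree has 0 nodes { }, right has 11 {fern, hop, fig, rye, iris, bay, sage, daisy, ash, elm, reed}.
  Root daisy: left subtree has 7 nodes {fern, hop, fig, rye, iris, bay, sage}, right has 3 {ash, elm, reed}.
    Root iris: left subtree has 4 nodes {fern, hop, fig, rye}, right has 2 {bay, sage}.
      Root fig: left subtree has 2 nodes {fern, hop}, right has 1 {rye}.
        Root hop: left subtree has 1 node {fern}, right has 0 { }.
      Root sage: left subtree has 1 node {bay}, right has 0 { }.
    Root reed: left subtree has 2 nodes {ash, elm}, right has 0 { }.
      Root elm: left subtree has 1 node {ash}, right has 0 { }.

fern hop rye fig bay sage iris ash elm reed daisy fir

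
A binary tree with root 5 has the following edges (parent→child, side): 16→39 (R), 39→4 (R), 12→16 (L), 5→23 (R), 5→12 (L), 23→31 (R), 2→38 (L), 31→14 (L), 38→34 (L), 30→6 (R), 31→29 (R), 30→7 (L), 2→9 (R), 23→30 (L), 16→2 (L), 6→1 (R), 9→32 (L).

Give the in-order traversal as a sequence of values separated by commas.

34, 38, 2, 32, 9, 16, 39, 4, 12, 5, 7, 30, 6, 1, 23, 14, 31, 29

In-order visits the left subtree, then the node, then the right subtree.
At 5: go left to 12.
  At 12: go left to 16.
    At 16: go left to 2.
      At 2: go left to 38.
        At 38: go left to 34.
          34 is a leaf — visit 34.
        Visit 38.
        At 38: no right child.
      Visit 2.
      At 2: go right to 9.
        At 9: go left to 32.
          32 is a leaf — visit 32.
        Visit 9.
        At 9: no right child.
    Visit 16.
    At 16: go right to 39.
      At 39: no left child.
      Visit 39.
      At 39: go right to 4.
        4 is a leaf — visit 4.
  Visit 12.
  At 12: no right child.
Visit 5.
At 5: go right to 23.
  At 23: go left to 30.
    At 30: go left to 7.
      7 is a leaf — visit 7.
    Visit 30.
    At 30: go right to 6.
      At 6: no left child.
      Visit 6.
      At 6: go right to 1.
        1 is a leaf — visit 1.
  Visit 23.
  At 23: go right to 31.
    At 31: go left to 14.
      14 is a leaf — visit 14.
    Visit 31.
    At 31: go right to 29.
      29 is a leaf — visit 29.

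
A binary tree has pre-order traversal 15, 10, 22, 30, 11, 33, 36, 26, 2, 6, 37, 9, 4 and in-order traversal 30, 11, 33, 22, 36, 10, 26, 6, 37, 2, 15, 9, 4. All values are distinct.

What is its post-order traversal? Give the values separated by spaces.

The first element of pre-order is the root; it splits in-order into left and right subtrees.
Root 15: left subtree has 10 nodes {30, 11, 33, 22, 36, 10, 26, 6, 37, 2}, right has 2 {9, 4}.
  Root 10: left subtree has 5 nodes {30, 11, 33, 22, 36}, right has 4 {26, 6, 37, 2}.
    Root 22: left subtree has 3 nodes {30, 11, 33}, right has 1 {36}.
      Root 30: left subtree has 0 nodes { }, right has 2 {11, 33}.
        Root 11: left subtree has 0 nodes { }, right has 1 {33}.
    Root 26: left subtree has 0 nodes { }, right has 3 {6, 37, 2}.
      Root 2: left subtree has 2 nodes {6, 37}, right has 0 { }.
        Root 6: left subtree has 0 nodes { }, right has 1 {37}.
  Root 9: left subtree has 0 nodes { }, right has 1 {4}.

33 11 30 36 22 37 6 2 26 10 4 9 15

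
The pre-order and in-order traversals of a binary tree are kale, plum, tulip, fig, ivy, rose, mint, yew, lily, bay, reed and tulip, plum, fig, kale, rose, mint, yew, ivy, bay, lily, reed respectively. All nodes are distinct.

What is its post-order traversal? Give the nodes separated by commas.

tulip, fig, plum, yew, mint, rose, bay, reed, lily, ivy, kale

The first element of pre-order is the root; it splits in-order into left and right subtrees.
Root kale: left subtree has 3 nodes {tulip, plum, fig}, right has 7 {rose, mint, yew, ivy, bay, lily, reed}.
  Root plum: left subtree has 1 node {tulip}, right has 1 {fig}.
  Root ivy: left subtree has 3 nodes {rose, mint, yew}, right has 3 {bay, lily, reed}.
    Root rose: left subtree has 0 nodes { }, right has 2 {mint, yew}.
      Root mint: left subtree has 0 nodes { }, right has 1 {yew}.
    Root lily: left subtree has 1 node {bay}, right has 1 {reed}.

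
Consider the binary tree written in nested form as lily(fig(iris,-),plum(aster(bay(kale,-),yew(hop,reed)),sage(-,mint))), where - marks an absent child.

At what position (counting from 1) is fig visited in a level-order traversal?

2

Level-order visits nodes level by level from the root, left to right within each level.
Level 0: lily
Level 1: fig, plum
Level 2: iris, aster, sage
Level 3: bay, yew, mint
Level 4: kale, hop, reed
Full level-order sequence: lily, fig, plum, iris, aster, sage, bay, yew, mint, kale, hop, reed.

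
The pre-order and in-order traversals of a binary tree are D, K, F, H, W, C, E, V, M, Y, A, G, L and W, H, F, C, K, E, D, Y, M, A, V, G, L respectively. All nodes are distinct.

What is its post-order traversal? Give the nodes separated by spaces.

The first element of pre-order is the root; it splits in-order into left and right subtrees.
Root D: left subtree has 6 nodes {W, H, F, C, K, E}, right has 6 {Y, M, A, V, G, L}.
  Root K: left subtree has 4 nodes {W, H, F, C}, right has 1 {E}.
    Root F: left subtree has 2 nodes {W, H}, right has 1 {C}.
      Root H: left subtree has 1 node {W}, right has 0 { }.
  Root V: left subtree has 3 nodes {Y, M, A}, right has 2 {G, L}.
    Root M: left subtree has 1 node {Y}, right has 1 {A}.
    Root G: left subtree has 0 nodes { }, right has 1 {L}.

W H C F E K Y A M L G V D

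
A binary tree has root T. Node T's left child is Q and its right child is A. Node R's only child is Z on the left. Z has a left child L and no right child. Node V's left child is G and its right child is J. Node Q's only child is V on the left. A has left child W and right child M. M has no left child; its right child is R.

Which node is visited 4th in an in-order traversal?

Q

In-order visits the left subtree, then the node, then the right subtree.
At T: go left to Q.
  At Q: go left to V.
    At V: go left to G.
      G is a leaf — visit G.
    Visit V.
    At V: go right to J.
      J is a leaf — visit J.
  Visit Q.
  At Q: no right child.
Visit T.
At T: go right to A.
  At A: go left to W.
    W is a leaf — visit W.
  Visit A.
  At A: go right to M.
    At M: no left child.
    Visit M.
    At M: go right to R.
      At R: go left to Z.
        At Z: go left to L.
          L is a leaf — visit L.
        Visit Z.
        At Z: no right child.
      Visit R.
      At R: no right child.
Full in-order sequence: G, V, J, Q, T, W, A, M, L, Z, R.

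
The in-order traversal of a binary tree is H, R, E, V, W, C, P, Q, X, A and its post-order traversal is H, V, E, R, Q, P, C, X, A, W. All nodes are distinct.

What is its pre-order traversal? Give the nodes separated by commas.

The last element of post-order is the root; it splits in-order into left and right subtrees.
Root W: left subtree has 4 nodes {H, R, E, V}, right has 5 {C, P, Q, X, A}.
  Root R: left subtree has 1 node {H}, right has 2 {E, V}.
    Root E: left subtree has 0 nodes { }, right has 1 {V}.
  Root A: left subtree has 4 nodes {C, P, Q, X}, right has 0 { }.
    Root X: left subtree has 3 nodes {C, P, Q}, right has 0 { }.
      Root C: left subtree has 0 nodes { }, right has 2 {P, Q}.
        Root P: left subtree has 0 nodes { }, right has 1 {Q}.

W, R, H, E, V, A, X, C, P, Q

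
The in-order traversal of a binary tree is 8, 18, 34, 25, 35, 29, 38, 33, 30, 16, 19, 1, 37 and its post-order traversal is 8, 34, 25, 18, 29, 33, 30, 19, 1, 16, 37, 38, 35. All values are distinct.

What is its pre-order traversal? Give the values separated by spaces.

The last element of post-order is the root; it splits in-order into left and right subtrees.
Root 35: left subtree has 4 nodes {8, 18, 34, 25}, right has 8 {29, 38, 33, 30, 16, 19, 1, 37}.
  Root 18: left subtree has 1 node {8}, right has 2 {34, 25}.
    Root 25: left subtree has 1 node {34}, right has 0 { }.
  Root 38: left subtree has 1 node {29}, right has 6 {33, 30, 16, 19, 1, 37}.
    Root 37: left subtree has 5 nodes {33, 30, 16, 19, 1}, right has 0 { }.
      Root 16: left subtree has 2 nodes {33, 30}, right has 2 {19, 1}.
        Root 30: left subtree has 1 node {33}, right has 0 { }.
        Root 1: left subtree has 1 node {19}, right has 0 { }.

35 18 8 25 34 38 29 37 16 30 33 1 19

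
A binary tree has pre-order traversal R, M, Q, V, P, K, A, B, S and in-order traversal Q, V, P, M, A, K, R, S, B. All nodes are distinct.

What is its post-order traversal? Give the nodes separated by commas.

The first element of pre-order is the root; it splits in-order into left and right subtrees.
Root R: left subtree has 6 nodes {Q, V, P, M, A, K}, right has 2 {S, B}.
  Root M: left subtree has 3 nodes {Q, V, P}, right has 2 {A, K}.
    Root Q: left subtree has 0 nodes { }, right has 2 {V, P}.
      Root V: left subtree has 0 nodes { }, right has 1 {P}.
    Root K: left subtree has 1 node {A}, right has 0 { }.
  Root B: left subtree has 1 node {S}, right has 0 { }.

P, V, Q, A, K, M, S, B, R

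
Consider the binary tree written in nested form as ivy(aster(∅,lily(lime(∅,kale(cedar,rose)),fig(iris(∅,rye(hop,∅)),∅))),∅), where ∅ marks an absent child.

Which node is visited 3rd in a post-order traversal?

Post-order visits the left subtree, then the right subtree, then the node.
At ivy: go left to aster.
  At aster: no left child.
  At aster: go right to lily.
    At lily: go left to lime.
      At lime: no left child.
      At lime: go right to kale.
        At kale: go left to cedar.
          cedar is a leaf — visit cedar.
        At kale: go right to rose.
          rose is a leaf — visit rose.
        Visit kale.
      Visit lime.
    At lily: go right to fig.
      At fig: go left to iris.
        At iris: no left child.
        At iris: go right to rye.
          At rye: go left to hop.
            hop is a leaf — visit hop.
          At rye: no right child.
          Visit rye.
        Visit iris.
      At fig: no right child.
      Visit fig.
    Visit lily.
  Visit aster.
At ivy: no right child.
Visit ivy.
Full post-order sequence: cedar, rose, kale, lime, hop, rye, iris, fig, lily, aster, ivy.

kale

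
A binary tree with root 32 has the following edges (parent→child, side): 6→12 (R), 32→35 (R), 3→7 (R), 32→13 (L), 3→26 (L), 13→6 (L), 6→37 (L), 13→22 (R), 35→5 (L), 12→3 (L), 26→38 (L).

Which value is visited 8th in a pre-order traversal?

38

Pre-order visits the node, then its left subtree, then its right subtree.
Visit 32.
At 32: go left to 13.
  Visit 13.
  At 13: go left to 6.
    Visit 6.
    At 6: go left to 37.
      37 is a leaf — visit 37.
    At 6: go right to 12.
      Visit 12.
      At 12: go left to 3.
        Visit 3.
        At 3: go left to 26.
          Visit 26.
          At 26: go left to 38.
            38 is a leaf — visit 38.
          At 26: no right child.
        At 3: go right to 7.
          7 is a leaf — visit 7.
      At 12: no right child.
  At 13: go right to 22.
    22 is a leaf — visit 22.
At 32: go right to 35.
  Visit 35.
  At 35: go left to 5.
    5 is a leaf — visit 5.
  At 35: no right child.
Full pre-order sequence: 32, 13, 6, 37, 12, 3, 26, 38, 7, 22, 35, 5.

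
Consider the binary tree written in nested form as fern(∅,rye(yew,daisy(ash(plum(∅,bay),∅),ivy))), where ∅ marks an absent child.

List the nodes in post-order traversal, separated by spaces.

yew bay plum ash ivy daisy rye fern

Post-order visits the left subtree, then the right subtree, then the node.
At fern: no left child.
At fern: go right to rye.
  At rye: go left to yew.
    yew is a leaf — visit yew.
  At rye: go right to daisy.
    At daisy: go left to ash.
      At ash: go left to plum.
        At plum: no left child.
        At plum: go right to bay.
          bay is a leaf — visit bay.
        Visit plum.
      At ash: no right child.
      Visit ash.
    At daisy: go right to ivy.
      ivy is a leaf — visit ivy.
    Visit daisy.
  Visit rye.
Visit fern.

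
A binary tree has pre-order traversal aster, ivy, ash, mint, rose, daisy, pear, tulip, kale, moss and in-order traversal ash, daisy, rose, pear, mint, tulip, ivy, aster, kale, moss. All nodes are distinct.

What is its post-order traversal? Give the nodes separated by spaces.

daisy pear rose tulip mint ash ivy moss kale aster

The first element of pre-order is the root; it splits in-order into left and right subtrees.
Root aster: left subtree has 7 nodes {ash, daisy, rose, pear, mint, tulip, ivy}, right has 2 {kale, moss}.
  Root ivy: left subtree has 6 nodes {ash, daisy, rose, pear, mint, tulip}, right has 0 { }.
    Root ash: left subtree has 0 nodes { }, right has 5 {daisy, rose, pear, mint, tulip}.
      Root mint: left subtree has 3 nodes {daisy, rose, pear}, right has 1 {tulip}.
        Root rose: left subtree has 1 node {daisy}, right has 1 {pear}.
  Root kale: left subtree has 0 nodes { }, right has 1 {moss}.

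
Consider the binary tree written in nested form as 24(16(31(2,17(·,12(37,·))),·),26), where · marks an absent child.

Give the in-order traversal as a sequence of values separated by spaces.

In-order visits the left subtree, then the node, then the right subtree.
At 24: go left to 16.
  At 16: go left to 31.
    At 31: go left to 2.
      2 is a leaf — visit 2.
    Visit 31.
    At 31: go right to 17.
      At 17: no left child.
      Visit 17.
      At 17: go right to 12.
        At 12: go left to 37.
          37 is a leaf — visit 37.
        Visit 12.
        At 12: no right child.
  Visit 16.
  At 16: no right child.
Visit 24.
At 24: go right to 26.
  26 is a leaf — visit 26.

2 31 17 37 12 16 24 26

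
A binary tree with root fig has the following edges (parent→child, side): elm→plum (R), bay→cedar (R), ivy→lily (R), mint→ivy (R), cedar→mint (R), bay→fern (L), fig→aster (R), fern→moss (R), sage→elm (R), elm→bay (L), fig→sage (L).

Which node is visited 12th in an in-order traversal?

aster

In-order visits the left subtree, then the node, then the right subtree.
At fig: go left to sage.
  At sage: no left child.
  Visit sage.
  At sage: go right to elm.
    At elm: go left to bay.
      At bay: go left to fern.
        At fern: no left child.
        Visit fern.
        At fern: go right to moss.
          moss is a leaf — visit moss.
      Visit bay.
      At bay: go right to cedar.
        At cedar: no left child.
        Visit cedar.
        At cedar: go right to mint.
          At mint: no left child.
          Visit mint.
          At mint: go right to ivy.
            At ivy: no left child.
            Visit ivy.
            At ivy: go right to lily.
              lily is a leaf — visit lily.
    Visit elm.
    At elm: go right to plum.
      plum is a leaf — visit plum.
Visit fig.
At fig: go right to aster.
  aster is a leaf — visit aster.
Full in-order sequence: sage, fern, moss, bay, cedar, mint, ivy, lily, elm, plum, fig, aster.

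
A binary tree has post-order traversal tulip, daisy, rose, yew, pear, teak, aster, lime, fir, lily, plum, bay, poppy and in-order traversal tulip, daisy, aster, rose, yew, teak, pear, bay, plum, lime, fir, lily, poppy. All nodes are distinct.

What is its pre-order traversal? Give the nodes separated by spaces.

poppy bay aster daisy tulip teak yew rose pear plum lily fir lime

The last element of post-order is the root; it splits in-order into left and right subtrees.
Root poppy: left subtree has 12 nodes {tulip, daisy, aster, rose, yew, teak, pear, bay, plum, lime, fir, lily}, right has 0 { }.
  Root bay: left subtree has 7 nodes {tulip, daisy, aster, rose, yew, teak, pear}, right has 4 {plum, lime, fir, lily}.
    Root aster: left subtree has 2 nodes {tulip, daisy}, right has 4 {rose, yew, teak, pear}.
      Root daisy: left subtree has 1 node {tulip}, right has 0 { }.
      Root teak: left subtree has 2 nodes {rose, yew}, right has 1 {pear}.
        Root yew: left subtree has 1 node {rose}, right has 0 { }.
    Root plum: left subtree has 0 nodes { }, right has 3 {lime, fir, lily}.
      Root lily: left subtree has 2 nodes {lime, fir}, right has 0 { }.
        Root fir: left subtree has 1 node {lime}, right has 0 { }.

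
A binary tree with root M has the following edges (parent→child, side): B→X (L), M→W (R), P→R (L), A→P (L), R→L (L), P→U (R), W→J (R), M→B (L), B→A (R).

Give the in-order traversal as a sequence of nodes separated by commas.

In-order visits the left subtree, then the node, then the right subtree.
At M: go left to B.
  At B: go left to X.
    X is a leaf — visit X.
  Visit B.
  At B: go right to A.
    At A: go left to P.
      At P: go left to R.
        At R: go left to L.
          L is a leaf — visit L.
        Visit R.
        At R: no right child.
      Visit P.
      At P: go right to U.
        U is a leaf — visit U.
    Visit A.
    At A: no right child.
Visit M.
At M: go right to W.
  At W: no left child.
  Visit W.
  At W: go right to J.
    J is a leaf — visit J.

X, B, L, R, P, U, A, M, W, J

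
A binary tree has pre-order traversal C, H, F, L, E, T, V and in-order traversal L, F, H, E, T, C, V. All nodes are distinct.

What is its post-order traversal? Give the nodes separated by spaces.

L F T E H V C

The first element of pre-order is the root; it splits in-order into left and right subtrees.
Root C: left subtree has 5 nodes {L, F, H, E, T}, right has 1 {V}.
  Root H: left subtree has 2 nodes {L, F}, right has 2 {E, T}.
    Root F: left subtree has 1 node {L}, right has 0 { }.
    Root E: left subtree has 0 nodes { }, right has 1 {T}.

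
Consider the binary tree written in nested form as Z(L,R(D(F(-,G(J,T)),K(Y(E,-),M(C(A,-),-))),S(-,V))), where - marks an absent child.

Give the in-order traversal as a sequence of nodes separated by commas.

In-order visits the left subtree, then the node, then the right subtree.
At Z: go left to L.
  L is a leaf — visit L.
Visit Z.
At Z: go right to R.
  At R: go left to D.
    At D: go left to F.
      At F: no left child.
      Visit F.
      At F: go right to G.
        At G: go left to J.
          J is a leaf — visit J.
        Visit G.
        At G: go right to T.
          T is a leaf — visit T.
    Visit D.
    At D: go right to K.
      At K: go left to Y.
        At Y: go left to E.
          E is a leaf — visit E.
        Visit Y.
        At Y: no right child.
      Visit K.
      At K: go right to M.
        At M: go left to C.
          At C: go left to A.
            A is a leaf — visit A.
          Visit C.
          At C: no right child.
        Visit M.
        At M: no right child.
  Visit R.
  At R: go right to S.
    At S: no left child.
    Visit S.
    At S: go right to V.
      V is a leaf — visit V.

L, Z, F, J, G, T, D, E, Y, K, A, C, M, R, S, V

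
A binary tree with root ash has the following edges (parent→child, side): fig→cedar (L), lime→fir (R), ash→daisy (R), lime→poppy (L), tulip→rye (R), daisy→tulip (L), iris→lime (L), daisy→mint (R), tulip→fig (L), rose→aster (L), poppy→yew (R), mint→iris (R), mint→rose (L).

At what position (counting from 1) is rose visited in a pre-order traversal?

8

Pre-order visits the node, then its left subtree, then its right subtree.
Visit ash.
At ash: no left child.
At ash: go right to daisy.
  Visit daisy.
  At daisy: go left to tulip.
    Visit tulip.
    At tulip: go left to fig.
      Visit fig.
      At fig: go left to cedar.
        cedar is a leaf — visit cedar.
      At fig: no right child.
    At tulip: go right to rye.
      rye is a leaf — visit rye.
  At daisy: go right to mint.
    Visit mint.
    At mint: go left to rose.
      Visit rose.
      At rose: go left to aster.
        aster is a leaf — visit aster.
      At rose: no right child.
    At mint: go right to iris.
      Visit iris.
      At iris: go left to lime.
        Visit lime.
        At lime: go left to poppy.
          Visit poppy.
          At poppy: no left child.
          At poppy: go right to yew.
            yew is a leaf — visit yew.
        At lime: go right to fir.
          fir is a leaf — visit fir.
      At iris: no right child.
Full pre-order sequence: ash, daisy, tulip, fig, cedar, rye, mint, rose, aster, iris, lime, poppy, yew, fir.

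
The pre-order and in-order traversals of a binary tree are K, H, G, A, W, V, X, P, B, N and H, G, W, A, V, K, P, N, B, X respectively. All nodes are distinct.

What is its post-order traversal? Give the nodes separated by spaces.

W V A G H N B P X K

The first element of pre-order is the root; it splits in-order into left and right subtrees.
Root K: left subtree has 5 nodes {H, G, W, A, V}, right has 4 {P, N, B, X}.
  Root H: left subtree has 0 nodes { }, right has 4 {G, W, A, V}.
    Root G: left subtree has 0 nodes { }, right has 3 {W, A, V}.
      Root A: left subtree has 1 node {W}, right has 1 {V}.
  Root X: left subtree has 3 nodes {P, N, B}, right has 0 { }.
    Root P: left subtree has 0 nodes { }, right has 2 {N, B}.
      Root B: left subtree has 1 node {N}, right has 0 { }.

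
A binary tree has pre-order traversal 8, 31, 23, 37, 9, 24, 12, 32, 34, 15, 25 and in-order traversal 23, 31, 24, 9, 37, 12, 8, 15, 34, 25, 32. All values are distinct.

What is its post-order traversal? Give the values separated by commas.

23, 24, 9, 12, 37, 31, 15, 25, 34, 32, 8

The first element of pre-order is the root; it splits in-order into left and right subtrees.
Root 8: left subtree has 6 nodes {23, 31, 24, 9, 37, 12}, right has 4 {15, 34, 25, 32}.
  Root 31: left subtree has 1 node {23}, right has 4 {24, 9, 37, 12}.
    Root 37: left subtree has 2 nodes {24, 9}, right has 1 {12}.
      Root 9: left subtree has 1 node {24}, right has 0 { }.
  Root 32: left subtree has 3 nodes {15, 34, 25}, right has 0 { }.
    Root 34: left subtree has 1 node {15}, right has 1 {25}.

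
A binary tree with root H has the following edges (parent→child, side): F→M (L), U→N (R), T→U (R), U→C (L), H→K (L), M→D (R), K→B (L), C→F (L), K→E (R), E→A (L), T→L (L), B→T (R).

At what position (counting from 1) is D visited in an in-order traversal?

In-order visits the left subtree, then the node, then the right subtree.
At H: go left to K.
  At K: go left to B.
    At B: no left child.
    Visit B.
    At B: go right to T.
      At T: go left to L.
        L is a leaf — visit L.
      Visit T.
      At T: go right to U.
        At U: go left to C.
          At C: go left to F.
            At F: go left to M.
              At M: no left child.
              Visit M.
              At M: go right to D.
                D is a leaf — visit D.
            Visit F.
            At F: no right child.
          Visit C.
          At C: no right child.
        Visit U.
        At U: go right to N.
          N is a leaf — visit N.
  Visit K.
  At K: go right to E.
    At E: go left to A.
      A is a leaf — visit A.
    Visit E.
    At E: no right child.
Visit H.
At H: no right child.
Full in-order sequence: B, L, T, M, D, F, C, U, N, K, A, E, H.

5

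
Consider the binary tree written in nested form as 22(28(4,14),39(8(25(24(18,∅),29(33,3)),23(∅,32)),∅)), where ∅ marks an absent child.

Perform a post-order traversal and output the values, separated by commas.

4, 14, 28, 18, 24, 33, 3, 29, 25, 32, 23, 8, 39, 22

Post-order visits the left subtree, then the right subtree, then the node.
At 22: go left to 28.
  At 28: go left to 4.
    4 is a leaf — visit 4.
  At 28: go right to 14.
    14 is a leaf — visit 14.
  Visit 28.
At 22: go right to 39.
  At 39: go left to 8.
    At 8: go left to 25.
      At 25: go left to 24.
        At 24: go left to 18.
          18 is a leaf — visit 18.
        At 24: no right child.
        Visit 24.
      At 25: go right to 29.
        At 29: go left to 33.
          33 is a leaf — visit 33.
        At 29: go right to 3.
          3 is a leaf — visit 3.
        Visit 29.
      Visit 25.
    At 8: go right to 23.
      At 23: no left child.
      At 23: go right to 32.
        32 is a leaf — visit 32.
      Visit 23.
    Visit 8.
  At 39: no right child.
  Visit 39.
Visit 22.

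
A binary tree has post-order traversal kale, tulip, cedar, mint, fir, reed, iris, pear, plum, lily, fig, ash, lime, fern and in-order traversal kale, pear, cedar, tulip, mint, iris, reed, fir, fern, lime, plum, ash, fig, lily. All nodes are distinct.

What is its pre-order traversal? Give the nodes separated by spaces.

The last element of post-order is the root; it splits in-order into left and right subtrees.
Root fern: left subtree has 8 nodes {kale, pear, cedar, tulip, mint, iris, reed, fir}, right has 5 {lime, plum, ash, fig, lily}.
  Root pear: left subtree has 1 node {kale}, right has 6 {cedar, tulip, mint, iris, reed, fir}.
    Root iris: left subtree has 3 nodes {cedar, tulip, mint}, right has 2 {reed, fir}.
      Root mint: left subtree has 2 nodes {cedar, tulip}, right has 0 { }.
        Root cedar: left subtree has 0 nodes { }, right has 1 {tulip}.
      Root reed: left subtree has 0 nodes { }, right has 1 {fir}.
  Root lime: left subtree has 0 nodes { }, right has 4 {plum, ash, fig, lily}.
    Root ash: left subtree has 1 node {plum}, right has 2 {fig, lily}.
      Root fig: left subtree has 0 nodes { }, right has 1 {lily}.

fern pear kale iris mint cedar tulip reed fir lime ash plum fig lily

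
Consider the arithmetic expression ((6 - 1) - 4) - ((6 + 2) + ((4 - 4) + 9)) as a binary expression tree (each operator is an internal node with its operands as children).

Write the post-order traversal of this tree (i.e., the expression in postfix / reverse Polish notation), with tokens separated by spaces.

Post-order on an expression tree gives postfix notation: for each operator, emit left operand, right operand, then the operator.

6 1 - 4 - 6 2 + 4 4 - 9 + + -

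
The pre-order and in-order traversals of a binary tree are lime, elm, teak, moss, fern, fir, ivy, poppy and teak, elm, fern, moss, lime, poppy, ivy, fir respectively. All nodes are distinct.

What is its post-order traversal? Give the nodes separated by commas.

The first element of pre-order is the root; it splits in-order into left and right subtrees.
Root lime: left subtree has 4 nodes {teak, elm, fern, moss}, right has 3 {poppy, ivy, fir}.
  Root elm: left subtree has 1 node {teak}, right has 2 {fern, moss}.
    Root moss: left subtree has 1 node {fern}, right has 0 { }.
  Root fir: left subtree has 2 nodes {poppy, ivy}, right has 0 { }.
    Root ivy: left subtree has 1 node {poppy}, right has 0 { }.

teak, fern, moss, elm, poppy, ivy, fir, lime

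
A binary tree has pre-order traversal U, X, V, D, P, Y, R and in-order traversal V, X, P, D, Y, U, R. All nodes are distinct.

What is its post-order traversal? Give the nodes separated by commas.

V, P, Y, D, X, R, U

The first element of pre-order is the root; it splits in-order into left and right subtrees.
Root U: left subtree has 5 nodes {V, X, P, D, Y}, right has 1 {R}.
  Root X: left subtree has 1 node {V}, right has 3 {P, D, Y}.
    Root D: left subtree has 1 node {P}, right has 1 {Y}.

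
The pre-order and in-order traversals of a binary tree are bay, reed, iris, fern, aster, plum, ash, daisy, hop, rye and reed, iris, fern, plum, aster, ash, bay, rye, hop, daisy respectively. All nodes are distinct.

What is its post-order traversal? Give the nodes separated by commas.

The first element of pre-order is the root; it splits in-order into left and right subtrees.
Root bay: left subtree has 6 nodes {reed, iris, fern, plum, aster, ash}, right has 3 {rye, hop, daisy}.
  Root reed: left subtree has 0 nodes { }, right has 5 {iris, fern, plum, aster, ash}.
    Root iris: left subtree has 0 nodes { }, right has 4 {fern, plum, aster, ash}.
      Root fern: left subtree has 0 nodes { }, right has 3 {plum, aster, ash}.
        Root aster: left subtree has 1 node {plum}, right has 1 {ash}.
  Root daisy: left subtree has 2 nodes {rye, hop}, right has 0 { }.
    Root hop: left subtree has 1 node {rye}, right has 0 { }.

plum, ash, aster, fern, iris, reed, rye, hop, daisy, bay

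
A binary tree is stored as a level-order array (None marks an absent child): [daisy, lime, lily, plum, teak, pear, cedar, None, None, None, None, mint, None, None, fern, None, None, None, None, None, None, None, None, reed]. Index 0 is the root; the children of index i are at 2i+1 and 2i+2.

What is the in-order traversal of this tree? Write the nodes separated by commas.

In-order visits the left subtree, then the node, then the right subtree.
At daisy: go left to lime.
  At lime: go left to plum.
    plum is a leaf — visit plum.
  Visit lime.
  At lime: go right to teak.
    teak is a leaf — visit teak.
Visit daisy.
At daisy: go right to lily.
  At lily: go left to pear.
    At pear: go left to mint.
      At mint: go left to reed.
        reed is a leaf — visit reed.
      Visit mint.
      At mint: no right child.
    Visit pear.
    At pear: no right child.
  Visit lily.
  At lily: go right to cedar.
    At cedar: no left child.
    Visit cedar.
    At cedar: go right to fern.
      fern is a leaf — visit fern.

plum, lime, teak, daisy, reed, mint, pear, lily, cedar, fern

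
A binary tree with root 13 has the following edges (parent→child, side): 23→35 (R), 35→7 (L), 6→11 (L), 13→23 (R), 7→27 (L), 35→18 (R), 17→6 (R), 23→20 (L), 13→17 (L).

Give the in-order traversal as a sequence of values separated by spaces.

17 11 6 13 20 23 27 7 35 18

In-order visits the left subtree, then the node, then the right subtree.
At 13: go left to 17.
  At 17: no left child.
  Visit 17.
  At 17: go right to 6.
    At 6: go left to 11.
      11 is a leaf — visit 11.
    Visit 6.
    At 6: no right child.
Visit 13.
At 13: go right to 23.
  At 23: go left to 20.
    20 is a leaf — visit 20.
  Visit 23.
  At 23: go right to 35.
    At 35: go left to 7.
      At 7: go left to 27.
        27 is a leaf — visit 27.
      Visit 7.
      At 7: no right child.
    Visit 35.
    At 35: go right to 18.
      18 is a leaf — visit 18.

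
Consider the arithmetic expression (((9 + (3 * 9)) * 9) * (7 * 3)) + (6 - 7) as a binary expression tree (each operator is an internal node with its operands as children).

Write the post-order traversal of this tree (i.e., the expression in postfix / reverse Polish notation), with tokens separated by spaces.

9 3 9 * + 9 * 7 3 * * 6 7 - +

Post-order on an expression tree gives postfix notation: for each operator, emit left operand, right operand, then the operator.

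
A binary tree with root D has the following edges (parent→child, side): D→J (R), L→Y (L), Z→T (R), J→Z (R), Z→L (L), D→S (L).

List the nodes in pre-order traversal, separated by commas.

Pre-order visits the node, then its left subtree, then its right subtree.
Visit D.
At D: go left to S.
  S is a leaf — visit S.
At D: go right to J.
  Visit J.
  At J: no left child.
  At J: go right to Z.
    Visit Z.
    At Z: go left to L.
      Visit L.
      At L: go left to Y.
        Y is a leaf — visit Y.
      At L: no right child.
    At Z: go right to T.
      T is a leaf — visit T.

D, S, J, Z, L, Y, T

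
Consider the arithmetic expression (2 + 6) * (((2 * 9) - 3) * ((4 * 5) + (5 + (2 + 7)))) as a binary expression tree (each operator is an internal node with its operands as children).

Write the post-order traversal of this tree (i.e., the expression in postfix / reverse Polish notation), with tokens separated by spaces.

Post-order on an expression tree gives postfix notation: for each operator, emit left operand, right operand, then the operator.

2 6 + 2 9 * 3 - 4 5 * 5 2 7 + + + * *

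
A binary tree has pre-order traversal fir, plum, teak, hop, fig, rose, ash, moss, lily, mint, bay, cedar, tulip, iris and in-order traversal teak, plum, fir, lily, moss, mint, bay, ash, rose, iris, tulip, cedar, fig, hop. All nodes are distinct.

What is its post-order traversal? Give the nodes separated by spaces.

teak plum lily bay mint moss ash iris tulip cedar rose fig hop fir

The first element of pre-order is the root; it splits in-order into left and right subtrees.
Root fir: left subtree has 2 nodes {teak, plum}, right has 11 {lily, moss, mint, bay, ash, rose, iris, tulip, cedar, fig, hop}.
  Root plum: left subtree has 1 node {teak}, right has 0 { }.
  Root hop: left subtree has 10 nodes {lily, moss, mint, bay, ash, rose, iris, tulip, cedar, fig}, right has 0 { }.
    Root fig: left subtree has 9 nodes {lily, moss, mint, bay, ash, rose, iris, tulip, cedar}, right has 0 { }.
      Root rose: left subtree has 5 nodes {lily, moss, mint, bay, ash}, right has 3 {iris, tulip, cedar}.
        Root ash: left subtree has 4 nodes {lily, moss, mint, bay}, right has 0 { }.
          Root moss: left subtree has 1 node {lily}, right has 2 {mint, bay}.
            Root mint: left subtree has 0 nodes { }, right has 1 {bay}.
        Root cedar: left subtree has 2 nodes {iris, tulip}, right has 0 { }.
          Root tulip: left subtree has 1 node {iris}, right has 0 { }.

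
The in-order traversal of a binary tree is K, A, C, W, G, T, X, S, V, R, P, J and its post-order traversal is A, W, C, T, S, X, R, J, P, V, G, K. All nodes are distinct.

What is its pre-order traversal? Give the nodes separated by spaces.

K G C A W V X T S P R J

The last element of post-order is the root; it splits in-order into left and right subtrees.
Root K: left subtree has 0 nodes { }, right has 11 {A, C, W, G, T, X, S, V, R, P, J}.
  Root G: left subtree has 3 nodes {A, C, W}, right has 7 {T, X, S, V, R, P, J}.
    Root C: left subtree has 1 node {A}, right has 1 {W}.
    Root V: left subtree has 3 nodes {T, X, S}, right has 3 {R, P, J}.
      Root X: left subtree has 1 node {T}, right has 1 {S}.
      Root P: left subtree has 1 node {R}, right has 1 {J}.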